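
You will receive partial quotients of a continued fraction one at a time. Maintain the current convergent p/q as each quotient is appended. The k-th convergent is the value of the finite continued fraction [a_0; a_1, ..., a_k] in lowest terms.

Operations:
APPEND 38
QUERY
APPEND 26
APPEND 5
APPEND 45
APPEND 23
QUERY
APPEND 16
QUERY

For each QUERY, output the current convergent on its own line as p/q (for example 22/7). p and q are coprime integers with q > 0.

38/1
5185135/136314
83187384/2186945

APPEND 38: p_0 = 38·1 + 0 = 38, q_0 = 38·0 + 1 = 1 → 38/1
APPEND 26: p_1 = 26·38 + 1 = 989, q_1 = 26·1 + 0 = 26 → 989/26
APPEND 5: p_2 = 5·989 + 38 = 4983, q_2 = 5·26 + 1 = 131 → 4983/131
APPEND 45: p_3 = 45·4983 + 989 = 225224, q_3 = 45·131 + 26 = 5921 → 225224/5921
APPEND 23: p_4 = 23·225224 + 4983 = 5185135, q_4 = 23·5921 + 131 = 136314 → 5185135/136314
APPEND 16: p_5 = 16·5185135 + 225224 = 83187384, q_5 = 16·136314 + 5921 = 2186945 → 83187384/2186945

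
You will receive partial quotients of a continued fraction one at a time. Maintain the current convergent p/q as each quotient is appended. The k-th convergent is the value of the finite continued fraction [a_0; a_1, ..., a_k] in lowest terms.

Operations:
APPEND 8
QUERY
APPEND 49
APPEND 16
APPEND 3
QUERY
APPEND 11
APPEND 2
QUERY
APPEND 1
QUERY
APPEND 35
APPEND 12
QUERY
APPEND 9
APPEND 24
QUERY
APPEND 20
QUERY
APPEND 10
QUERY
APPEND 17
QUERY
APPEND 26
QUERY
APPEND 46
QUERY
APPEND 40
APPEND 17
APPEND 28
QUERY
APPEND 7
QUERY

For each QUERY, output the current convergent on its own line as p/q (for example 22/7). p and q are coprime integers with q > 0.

8/1
19281/2404
456055/56862
674442/84091
289412742/36084655
63380041614/7902371263
1270229608483/158375187202
12765676126444/1591654243283
218286723758031/27216497323013
5688220493835250/709220584641621
261876429440179531/32651363390837579
5006648094918509892598/624240549890998512749
35224971212626726708047/4391931484456088888099

APPEND 8: p_0 = 8·1 + 0 = 8, q_0 = 8·0 + 1 = 1 → 8/1
APPEND 49: p_1 = 49·8 + 1 = 393, q_1 = 49·1 + 0 = 49 → 393/49
APPEND 16: p_2 = 16·393 + 8 = 6296, q_2 = 16·49 + 1 = 785 → 6296/785
APPEND 3: p_3 = 3·6296 + 393 = 19281, q_3 = 3·785 + 49 = 2404 → 19281/2404
APPEND 11: p_4 = 11·19281 + 6296 = 218387, q_4 = 11·2404 + 785 = 27229 → 218387/27229
APPEND 2: p_5 = 2·218387 + 19281 = 456055, q_5 = 2·27229 + 2404 = 56862 → 456055/56862
APPEND 1: p_6 = 1·456055 + 218387 = 674442, q_6 = 1·56862 + 27229 = 84091 → 674442/84091
APPEND 35: p_7 = 35·674442 + 456055 = 24061525, q_7 = 35·84091 + 56862 = 3000047 → 24061525/3000047
APPEND 12: p_8 = 12·24061525 + 674442 = 289412742, q_8 = 12·3000047 + 84091 = 36084655 → 289412742/36084655
APPEND 9: p_9 = 9·289412742 + 24061525 = 2628776203, q_9 = 9·36084655 + 3000047 = 327761942 → 2628776203/327761942
APPEND 24: p_10 = 24·2628776203 + 289412742 = 63380041614, q_10 = 24·327761942 + 36084655 = 7902371263 → 63380041614/7902371263
APPEND 20: p_11 = 20·63380041614 + 2628776203 = 1270229608483, q_11 = 20·7902371263 + 327761942 = 158375187202 → 1270229608483/158375187202
APPEND 10: p_12 = 10·1270229608483 + 63380041614 = 12765676126444, q_12 = 10·158375187202 + 7902371263 = 1591654243283 → 12765676126444/1591654243283
APPEND 17: p_13 = 17·12765676126444 + 1270229608483 = 218286723758031, q_13 = 17·1591654243283 + 158375187202 = 27216497323013 → 218286723758031/27216497323013
APPEND 26: p_14 = 26·218286723758031 + 12765676126444 = 5688220493835250, q_14 = 26·27216497323013 + 1591654243283 = 709220584641621 → 5688220493835250/709220584641621
APPEND 46: p_15 = 46·5688220493835250 + 218286723758031 = 261876429440179531, q_15 = 46·709220584641621 + 27216497323013 = 32651363390837579 → 261876429440179531/32651363390837579
APPEND 40: p_16 = 40·261876429440179531 + 5688220493835250 = 10480745398101016490, q_16 = 40·32651363390837579 + 709220584641621 = 1306763756218144781 → 10480745398101016490/1306763756218144781
APPEND 17: p_17 = 17·10480745398101016490 + 261876429440179531 = 178434548197157459861, q_17 = 17·1306763756218144781 + 32651363390837579 = 22247635219099298856 → 178434548197157459861/22247635219099298856
APPEND 28: p_18 = 28·178434548197157459861 + 10480745398101016490 = 5006648094918509892598, q_18 = 28·22247635219099298856 + 1306763756218144781 = 624240549890998512749 → 5006648094918509892598/624240549890998512749
APPEND 7: p_19 = 7·5006648094918509892598 + 178434548197157459861 = 35224971212626726708047, q_19 = 7·624240549890998512749 + 22247635219099298856 = 4391931484456088888099 → 35224971212626726708047/4391931484456088888099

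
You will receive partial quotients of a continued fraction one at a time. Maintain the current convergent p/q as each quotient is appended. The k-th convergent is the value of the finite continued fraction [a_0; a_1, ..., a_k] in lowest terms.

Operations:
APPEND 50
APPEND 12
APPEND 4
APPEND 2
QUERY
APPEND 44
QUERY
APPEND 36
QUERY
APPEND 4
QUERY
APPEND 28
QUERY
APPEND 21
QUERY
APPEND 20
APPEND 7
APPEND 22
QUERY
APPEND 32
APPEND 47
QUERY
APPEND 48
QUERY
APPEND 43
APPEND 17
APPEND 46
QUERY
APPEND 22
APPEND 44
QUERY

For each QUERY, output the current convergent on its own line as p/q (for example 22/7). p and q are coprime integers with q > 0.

APPEND 50: p_0 = 50·1 + 0 = 50, q_0 = 50·0 + 1 = 1 → 50/1
APPEND 12: p_1 = 12·50 + 1 = 601, q_1 = 12·1 + 0 = 12 → 601/12
APPEND 4: p_2 = 4·601 + 50 = 2454, q_2 = 4·12 + 1 = 49 → 2454/49
APPEND 2: p_3 = 2·2454 + 601 = 5509, q_3 = 2·49 + 12 = 110 → 5509/110
APPEND 44: p_4 = 44·5509 + 2454 = 244850, q_4 = 44·110 + 49 = 4889 → 244850/4889
APPEND 36: p_5 = 36·244850 + 5509 = 8820109, q_5 = 36·4889 + 110 = 176114 → 8820109/176114
APPEND 4: p_6 = 4·8820109 + 244850 = 35525286, q_6 = 4·176114 + 4889 = 709345 → 35525286/709345
APPEND 28: p_7 = 28·35525286 + 8820109 = 1003528117, q_7 = 28·709345 + 176114 = 20037774 → 1003528117/20037774
APPEND 21: p_8 = 21·1003528117 + 35525286 = 21109615743, q_8 = 21·20037774 + 709345 = 421502599 → 21109615743/421502599
APPEND 20: p_9 = 20·21109615743 + 1003528117 = 423195842977, q_9 = 20·421502599 + 20037774 = 8450089754 → 423195842977/8450089754
APPEND 7: p_10 = 7·423195842977 + 21109615743 = 2983480516582, q_10 = 7·8450089754 + 421502599 = 59572130877 → 2983480516582/59572130877
APPEND 22: p_11 = 22·2983480516582 + 423195842977 = 66059767207781, q_11 = 22·59572130877 + 8450089754 = 1319036969048 → 66059767207781/1319036969048
APPEND 32: p_12 = 32·66059767207781 + 2983480516582 = 2116896031165574, q_12 = 32·1319036969048 + 59572130877 = 42268755140413 → 2116896031165574/42268755140413
APPEND 47: p_13 = 47·2116896031165574 + 66059767207781 = 99560173231989759, q_13 = 47·42268755140413 + 1319036969048 = 1987950528568459 → 99560173231989759/1987950528568459
APPEND 48: p_14 = 48·99560173231989759 + 2116896031165574 = 4781005211166674006, q_14 = 48·1987950528568459 + 42268755140413 = 95463894126426445 → 4781005211166674006/95463894126426445
APPEND 43: p_15 = 43·4781005211166674006 + 99560173231989759 = 205682784253398972017, q_15 = 43·95463894126426445 + 1987950528568459 = 4106935397964905594 → 205682784253398972017/4106935397964905594
APPEND 17: p_16 = 17·205682784253398972017 + 4781005211166674006 = 3501388337518949198295, q_16 = 17·4106935397964905594 + 95463894126426445 = 69913365659529821543 → 3501388337518949198295/69913365659529821543
APPEND 46: p_17 = 46·3501388337518949198295 + 205682784253398972017 = 161269546310125062093587, q_17 = 46·69913365659529821543 + 4106935397964905594 = 3220121755736336696572 → 161269546310125062093587/3220121755736336696572
APPEND 22: p_18 = 22·161269546310125062093587 + 3501388337518949198295 = 3551431407160270315257209, q_18 = 22·3220121755736336696572 + 69913365659529821543 = 70912591991858937146127 → 3551431407160270315257209/70912591991858937146127
APPEND 44: p_19 = 44·3551431407160270315257209 + 161269546310125062093587 = 156424251461362018933410783, q_19 = 44·70912591991858937146127 + 3220121755736336696572 = 3123374169397529571126160 → 156424251461362018933410783/3123374169397529571126160

5509/110
244850/4889
8820109/176114
35525286/709345
1003528117/20037774
21109615743/421502599
66059767207781/1319036969048
99560173231989759/1987950528568459
4781005211166674006/95463894126426445
161269546310125062093587/3220121755736336696572
156424251461362018933410783/3123374169397529571126160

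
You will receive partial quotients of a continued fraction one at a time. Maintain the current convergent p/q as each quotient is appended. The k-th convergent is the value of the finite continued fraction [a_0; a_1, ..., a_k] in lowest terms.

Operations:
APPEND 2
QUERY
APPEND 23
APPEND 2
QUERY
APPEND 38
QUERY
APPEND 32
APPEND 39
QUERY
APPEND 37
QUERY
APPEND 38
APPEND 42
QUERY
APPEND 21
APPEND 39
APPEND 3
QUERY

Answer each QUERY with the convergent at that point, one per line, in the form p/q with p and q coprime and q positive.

APPEND 2: p_0 = 2·1 + 0 = 2, q_0 = 2·0 + 1 = 1 → 2/1
APPEND 23: p_1 = 23·2 + 1 = 47, q_1 = 23·1 + 0 = 23 → 47/23
APPEND 2: p_2 = 2·47 + 2 = 96, q_2 = 2·23 + 1 = 47 → 96/47
APPEND 38: p_3 = 38·96 + 47 = 3695, q_3 = 38·47 + 23 = 1809 → 3695/1809
APPEND 32: p_4 = 32·3695 + 96 = 118336, q_4 = 32·1809 + 47 = 57935 → 118336/57935
APPEND 39: p_5 = 39·118336 + 3695 = 4618799, q_5 = 39·57935 + 1809 = 2261274 → 4618799/2261274
APPEND 37: p_6 = 37·4618799 + 118336 = 171013899, q_6 = 37·2261274 + 57935 = 83725073 → 171013899/83725073
APPEND 38: p_7 = 38·171013899 + 4618799 = 6503146961, q_7 = 38·83725073 + 2261274 = 3183814048 → 6503146961/3183814048
APPEND 42: p_8 = 42·6503146961 + 171013899 = 273303186261, q_8 = 42·3183814048 + 83725073 = 133803915089 → 273303186261/133803915089
APPEND 21: p_9 = 21·273303186261 + 6503146961 = 5745870058442, q_9 = 21·133803915089 + 3183814048 = 2813066030917 → 5745870058442/2813066030917
APPEND 39: p_10 = 39·5745870058442 + 273303186261 = 224362235465499, q_10 = 39·2813066030917 + 133803915089 = 109843379120852 → 224362235465499/109843379120852
APPEND 3: p_11 = 3·224362235465499 + 5745870058442 = 678832576454939, q_11 = 3·109843379120852 + 2813066030917 = 332343203393473 → 678832576454939/332343203393473

2/1
96/47
3695/1809
4618799/2261274
171013899/83725073
273303186261/133803915089
678832576454939/332343203393473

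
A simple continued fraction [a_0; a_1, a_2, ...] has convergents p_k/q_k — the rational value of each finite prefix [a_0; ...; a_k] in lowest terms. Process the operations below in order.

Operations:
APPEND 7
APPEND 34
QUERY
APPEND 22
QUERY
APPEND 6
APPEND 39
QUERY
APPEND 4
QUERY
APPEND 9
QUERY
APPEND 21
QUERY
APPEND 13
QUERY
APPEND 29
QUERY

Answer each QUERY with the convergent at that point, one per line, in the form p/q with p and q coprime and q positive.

APPEND 7: p_0 = 7·1 + 0 = 7, q_0 = 7·0 + 1 = 1 → 7/1
APPEND 34: p_1 = 34·7 + 1 = 239, q_1 = 34·1 + 0 = 34 → 239/34
APPEND 22: p_2 = 22·239 + 7 = 5265, q_2 = 22·34 + 1 = 749 → 5265/749
APPEND 6: p_3 = 6·5265 + 239 = 31829, q_3 = 6·749 + 34 = 4528 → 31829/4528
APPEND 39: p_4 = 39·31829 + 5265 = 1246596, q_4 = 39·4528 + 749 = 177341 → 1246596/177341
APPEND 4: p_5 = 4·1246596 + 31829 = 5018213, q_5 = 4·177341 + 4528 = 713892 → 5018213/713892
APPEND 9: p_6 = 9·5018213 + 1246596 = 46410513, q_6 = 9·713892 + 177341 = 6602369 → 46410513/6602369
APPEND 21: p_7 = 21·46410513 + 5018213 = 979638986, q_7 = 21·6602369 + 713892 = 139363641 → 979638986/139363641
APPEND 13: p_8 = 13·979638986 + 46410513 = 12781717331, q_8 = 13·139363641 + 6602369 = 1818329702 → 12781717331/1818329702
APPEND 29: p_9 = 29·12781717331 + 979638986 = 371649441585, q_9 = 29·1818329702 + 139363641 = 52870924999 → 371649441585/52870924999

239/34
5265/749
1246596/177341
5018213/713892
46410513/6602369
979638986/139363641
12781717331/1818329702
371649441585/52870924999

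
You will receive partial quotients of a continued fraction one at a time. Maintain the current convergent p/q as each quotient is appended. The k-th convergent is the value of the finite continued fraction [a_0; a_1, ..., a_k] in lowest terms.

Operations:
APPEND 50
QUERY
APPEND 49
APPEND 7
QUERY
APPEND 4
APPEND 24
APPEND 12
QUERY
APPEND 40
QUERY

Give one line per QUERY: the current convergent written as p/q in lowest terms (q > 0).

APPEND 50: p_0 = 50·1 + 0 = 50, q_0 = 50·0 + 1 = 1 → 50/1
APPEND 49: p_1 = 49·50 + 1 = 2451, q_1 = 49·1 + 0 = 49 → 2451/49
APPEND 7: p_2 = 7·2451 + 50 = 17207, q_2 = 7·49 + 1 = 344 → 17207/344
APPEND 4: p_3 = 4·17207 + 2451 = 71279, q_3 = 4·344 + 49 = 1425 → 71279/1425
APPEND 24: p_4 = 24·71279 + 17207 = 1727903, q_4 = 24·1425 + 344 = 34544 → 1727903/34544
APPEND 12: p_5 = 12·1727903 + 71279 = 20806115, q_5 = 12·34544 + 1425 = 415953 → 20806115/415953
APPEND 40: p_6 = 40·20806115 + 1727903 = 833972503, q_6 = 40·415953 + 34544 = 16672664 → 833972503/16672664

50/1
17207/344
20806115/415953
833972503/16672664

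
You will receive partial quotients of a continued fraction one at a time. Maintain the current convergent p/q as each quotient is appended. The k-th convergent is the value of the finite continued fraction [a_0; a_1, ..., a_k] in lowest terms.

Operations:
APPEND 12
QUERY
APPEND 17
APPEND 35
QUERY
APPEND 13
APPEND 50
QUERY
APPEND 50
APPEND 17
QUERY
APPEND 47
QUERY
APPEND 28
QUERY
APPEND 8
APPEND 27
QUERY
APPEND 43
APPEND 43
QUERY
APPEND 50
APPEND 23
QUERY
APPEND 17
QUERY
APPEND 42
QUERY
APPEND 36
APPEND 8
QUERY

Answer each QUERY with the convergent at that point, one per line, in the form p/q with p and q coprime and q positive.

12/1
7187/596
4688987/388846
3991919749/331039951
187854771189/15578327762
5263925513041/436524217287
1147343915152000/95146370000853
2124405111162847231/176171618700418544
2446325978963476627772/202867713562870107095
41693811276024855445191/3457563806305494850552
1753586399572007405325794/145420547578393653830279
507120019966518338982715994/42054198760606209915755047

APPEND 12: p_0 = 12·1 + 0 = 12, q_0 = 12·0 + 1 = 1 → 12/1
APPEND 17: p_1 = 17·12 + 1 = 205, q_1 = 17·1 + 0 = 17 → 205/17
APPEND 35: p_2 = 35·205 + 12 = 7187, q_2 = 35·17 + 1 = 596 → 7187/596
APPEND 13: p_3 = 13·7187 + 205 = 93636, q_3 = 13·596 + 17 = 7765 → 93636/7765
APPEND 50: p_4 = 50·93636 + 7187 = 4688987, q_4 = 50·7765 + 596 = 388846 → 4688987/388846
APPEND 50: p_5 = 50·4688987 + 93636 = 234542986, q_5 = 50·388846 + 7765 = 19450065 → 234542986/19450065
APPEND 17: p_6 = 17·234542986 + 4688987 = 3991919749, q_6 = 17·19450065 + 388846 = 331039951 → 3991919749/331039951
APPEND 47: p_7 = 47·3991919749 + 234542986 = 187854771189, q_7 = 47·331039951 + 19450065 = 15578327762 → 187854771189/15578327762
APPEND 28: p_8 = 28·187854771189 + 3991919749 = 5263925513041, q_8 = 28·15578327762 + 331039951 = 436524217287 → 5263925513041/436524217287
APPEND 8: p_9 = 8·5263925513041 + 187854771189 = 42299258875517, q_9 = 8·436524217287 + 15578327762 = 3507772066058 → 42299258875517/3507772066058
APPEND 27: p_10 = 27·42299258875517 + 5263925513041 = 1147343915152000, q_10 = 27·3507772066058 + 436524217287 = 95146370000853 → 1147343915152000/95146370000853
APPEND 43: p_11 = 43·1147343915152000 + 42299258875517 = 49378087610411517, q_11 = 43·95146370000853 + 3507772066058 = 4094801682102737 → 49378087610411517/4094801682102737
APPEND 43: p_12 = 43·49378087610411517 + 1147343915152000 = 2124405111162847231, q_12 = 43·4094801682102737 + 95146370000853 = 176171618700418544 → 2124405111162847231/176171618700418544
APPEND 50: p_13 = 50·2124405111162847231 + 49378087610411517 = 106269633645752773067, q_13 = 50·176171618700418544 + 4094801682102737 = 8812675736703029937 → 106269633645752773067/8812675736703029937
APPEND 23: p_14 = 23·106269633645752773067 + 2124405111162847231 = 2446325978963476627772, q_14 = 23·8812675736703029937 + 176171618700418544 = 202867713562870107095 → 2446325978963476627772/202867713562870107095
APPEND 17: p_15 = 17·2446325978963476627772 + 106269633645752773067 = 41693811276024855445191, q_15 = 17·202867713562870107095 + 8812675736703029937 = 3457563806305494850552 → 41693811276024855445191/3457563806305494850552
APPEND 42: p_16 = 42·41693811276024855445191 + 2446325978963476627772 = 1753586399572007405325794, q_16 = 42·3457563806305494850552 + 202867713562870107095 = 145420547578393653830279 → 1753586399572007405325794/145420547578393653830279
APPEND 36: p_17 = 36·1753586399572007405325794 + 41693811276024855445191 = 63170804195868291447173775, q_17 = 36·145420547578393653830279 + 3457563806305494850552 = 5238597276628477032740596 → 63170804195868291447173775/5238597276628477032740596
APPEND 8: p_18 = 8·63170804195868291447173775 + 1753586399572007405325794 = 507120019966518338982715994, q_18 = 8·5238597276628477032740596 + 145420547578393653830279 = 42054198760606209915755047 → 507120019966518338982715994/42054198760606209915755047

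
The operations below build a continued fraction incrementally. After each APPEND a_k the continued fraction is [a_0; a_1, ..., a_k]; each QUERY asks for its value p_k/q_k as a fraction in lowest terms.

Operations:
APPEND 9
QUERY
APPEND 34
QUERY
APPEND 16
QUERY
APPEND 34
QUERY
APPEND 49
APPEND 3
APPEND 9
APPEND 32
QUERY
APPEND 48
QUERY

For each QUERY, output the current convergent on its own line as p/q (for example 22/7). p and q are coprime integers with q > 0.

APPEND 9: p_0 = 9·1 + 0 = 9, q_0 = 9·0 + 1 = 1 → 9/1
APPEND 34: p_1 = 34·9 + 1 = 307, q_1 = 34·1 + 0 = 34 → 307/34
APPEND 16: p_2 = 16·307 + 9 = 4921, q_2 = 16·34 + 1 = 545 → 4921/545
APPEND 34: p_3 = 34·4921 + 307 = 167621, q_3 = 34·545 + 34 = 18564 → 167621/18564
APPEND 49: p_4 = 49·167621 + 4921 = 8218350, q_4 = 49·18564 + 545 = 910181 → 8218350/910181
APPEND 3: p_5 = 3·8218350 + 167621 = 24822671, q_5 = 3·910181 + 18564 = 2749107 → 24822671/2749107
APPEND 9: p_6 = 9·24822671 + 8218350 = 231622389, q_6 = 9·2749107 + 910181 = 25652144 → 231622389/25652144
APPEND 32: p_7 = 32·231622389 + 24822671 = 7436739119, q_7 = 32·25652144 + 2749107 = 823617715 → 7436739119/823617715
APPEND 48: p_8 = 48·7436739119 + 231622389 = 357195100101, q_8 = 48·823617715 + 25652144 = 39559302464 → 357195100101/39559302464

9/1
307/34
4921/545
167621/18564
7436739119/823617715
357195100101/39559302464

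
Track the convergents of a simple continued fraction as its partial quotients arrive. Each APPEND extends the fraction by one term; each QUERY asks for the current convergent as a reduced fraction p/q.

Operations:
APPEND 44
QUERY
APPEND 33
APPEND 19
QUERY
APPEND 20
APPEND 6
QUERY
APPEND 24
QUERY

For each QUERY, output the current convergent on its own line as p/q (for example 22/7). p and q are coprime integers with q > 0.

APPEND 44: p_0 = 44·1 + 0 = 44, q_0 = 44·0 + 1 = 1 → 44/1
APPEND 33: p_1 = 33·44 + 1 = 1453, q_1 = 33·1 + 0 = 33 → 1453/33
APPEND 19: p_2 = 19·1453 + 44 = 27651, q_2 = 19·33 + 1 = 628 → 27651/628
APPEND 20: p_3 = 20·27651 + 1453 = 554473, q_3 = 20·628 + 33 = 12593 → 554473/12593
APPEND 6: p_4 = 6·554473 + 27651 = 3354489, q_4 = 6·12593 + 628 = 76186 → 3354489/76186
APPEND 24: p_5 = 24·3354489 + 554473 = 81062209, q_5 = 24·76186 + 12593 = 1841057 → 81062209/1841057

44/1
27651/628
3354489/76186
81062209/1841057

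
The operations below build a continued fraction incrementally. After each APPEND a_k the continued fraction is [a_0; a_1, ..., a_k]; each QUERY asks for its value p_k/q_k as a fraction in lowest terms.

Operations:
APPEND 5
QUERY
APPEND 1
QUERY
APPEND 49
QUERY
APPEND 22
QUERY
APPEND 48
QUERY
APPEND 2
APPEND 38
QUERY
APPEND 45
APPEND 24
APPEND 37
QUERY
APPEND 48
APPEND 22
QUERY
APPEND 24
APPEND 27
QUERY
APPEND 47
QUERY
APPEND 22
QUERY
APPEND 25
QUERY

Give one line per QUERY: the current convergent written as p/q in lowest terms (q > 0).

5/1
6/1
299/50
6584/1101
316331/52898
24607679/4114984
985908972212/164867220761
1042691340971950/174362571335481
677985136957340683/113375096888140689
31890373379425247980/5332822173532123687
702266199484312796243/117435462914594861803
17588545360487245154055/2941219395038403668762

APPEND 5: p_0 = 5·1 + 0 = 5, q_0 = 5·0 + 1 = 1 → 5/1
APPEND 1: p_1 = 1·5 + 1 = 6, q_1 = 1·1 + 0 = 1 → 6/1
APPEND 49: p_2 = 49·6 + 5 = 299, q_2 = 49·1 + 1 = 50 → 299/50
APPEND 22: p_3 = 22·299 + 6 = 6584, q_3 = 22·50 + 1 = 1101 → 6584/1101
APPEND 48: p_4 = 48·6584 + 299 = 316331, q_4 = 48·1101 + 50 = 52898 → 316331/52898
APPEND 2: p_5 = 2·316331 + 6584 = 639246, q_5 = 2·52898 + 1101 = 106897 → 639246/106897
APPEND 38: p_6 = 38·639246 + 316331 = 24607679, q_6 = 38·106897 + 52898 = 4114984 → 24607679/4114984
APPEND 45: p_7 = 45·24607679 + 639246 = 1107984801, q_7 = 45·4114984 + 106897 = 185281177 → 1107984801/185281177
APPEND 24: p_8 = 24·1107984801 + 24607679 = 26616242903, q_8 = 24·185281177 + 4114984 = 4450863232 → 26616242903/4450863232
APPEND 37: p_9 = 37·26616242903 + 1107984801 = 985908972212, q_9 = 37·4450863232 + 185281177 = 164867220761 → 985908972212/164867220761
APPEND 48: p_10 = 48·985908972212 + 26616242903 = 47350246909079, q_10 = 48·164867220761 + 4450863232 = 7918077459760 → 47350246909079/7918077459760
APPEND 22: p_11 = 22·47350246909079 + 985908972212 = 1042691340971950, q_11 = 22·7918077459760 + 164867220761 = 174362571335481 → 1042691340971950/174362571335481
APPEND 24: p_12 = 24·1042691340971950 + 47350246909079 = 25071942430235879, q_12 = 24·174362571335481 + 7918077459760 = 4192619789511304 → 25071942430235879/4192619789511304
APPEND 27: p_13 = 27·25071942430235879 + 1042691340971950 = 677985136957340683, q_13 = 27·4192619789511304 + 174362571335481 = 113375096888140689 → 677985136957340683/113375096888140689
APPEND 47: p_14 = 47·677985136957340683 + 25071942430235879 = 31890373379425247980, q_14 = 47·113375096888140689 + 4192619789511304 = 5332822173532123687 → 31890373379425247980/5332822173532123687
APPEND 22: p_15 = 22·31890373379425247980 + 677985136957340683 = 702266199484312796243, q_15 = 22·5332822173532123687 + 113375096888140689 = 117435462914594861803 → 702266199484312796243/117435462914594861803
APPEND 25: p_16 = 25·702266199484312796243 + 31890373379425247980 = 17588545360487245154055, q_16 = 25·117435462914594861803 + 5332822173532123687 = 2941219395038403668762 → 17588545360487245154055/2941219395038403668762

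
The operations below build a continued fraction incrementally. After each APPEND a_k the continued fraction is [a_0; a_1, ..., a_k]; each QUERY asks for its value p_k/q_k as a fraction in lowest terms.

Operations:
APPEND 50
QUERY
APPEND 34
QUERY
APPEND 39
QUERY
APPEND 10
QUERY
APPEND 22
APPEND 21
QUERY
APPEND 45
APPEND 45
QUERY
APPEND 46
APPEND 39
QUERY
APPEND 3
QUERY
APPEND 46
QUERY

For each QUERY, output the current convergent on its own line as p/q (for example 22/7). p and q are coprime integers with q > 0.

50/1
1701/34
66389/1327
665591/13304
309562802/6187619
627836159447/12549346769
1127509762591124/22536948188285
3411423696143415/68188393253099
158052999785188214/3159203037830839

APPEND 50: p_0 = 50·1 + 0 = 50, q_0 = 50·0 + 1 = 1 → 50/1
APPEND 34: p_1 = 34·50 + 1 = 1701, q_1 = 34·1 + 0 = 34 → 1701/34
APPEND 39: p_2 = 39·1701 + 50 = 66389, q_2 = 39·34 + 1 = 1327 → 66389/1327
APPEND 10: p_3 = 10·66389 + 1701 = 665591, q_3 = 10·1327 + 34 = 13304 → 665591/13304
APPEND 22: p_4 = 22·665591 + 66389 = 14709391, q_4 = 22·13304 + 1327 = 294015 → 14709391/294015
APPEND 21: p_5 = 21·14709391 + 665591 = 309562802, q_5 = 21·294015 + 13304 = 6187619 → 309562802/6187619
APPEND 45: p_6 = 45·309562802 + 14709391 = 13945035481, q_6 = 45·6187619 + 294015 = 278736870 → 13945035481/278736870
APPEND 45: p_7 = 45·13945035481 + 309562802 = 627836159447, q_7 = 45·278736870 + 6187619 = 12549346769 → 627836159447/12549346769
APPEND 46: p_8 = 46·627836159447 + 13945035481 = 28894408370043, q_8 = 46·12549346769 + 278736870 = 577548688244 → 28894408370043/577548688244
APPEND 39: p_9 = 39·28894408370043 + 627836159447 = 1127509762591124, q_9 = 39·577548688244 + 12549346769 = 22536948188285 → 1127509762591124/22536948188285
APPEND 3: p_10 = 3·1127509762591124 + 28894408370043 = 3411423696143415, q_10 = 3·22536948188285 + 577548688244 = 68188393253099 → 3411423696143415/68188393253099
APPEND 46: p_11 = 46·3411423696143415 + 1127509762591124 = 158052999785188214, q_11 = 46·68188393253099 + 22536948188285 = 3159203037830839 → 158052999785188214/3159203037830839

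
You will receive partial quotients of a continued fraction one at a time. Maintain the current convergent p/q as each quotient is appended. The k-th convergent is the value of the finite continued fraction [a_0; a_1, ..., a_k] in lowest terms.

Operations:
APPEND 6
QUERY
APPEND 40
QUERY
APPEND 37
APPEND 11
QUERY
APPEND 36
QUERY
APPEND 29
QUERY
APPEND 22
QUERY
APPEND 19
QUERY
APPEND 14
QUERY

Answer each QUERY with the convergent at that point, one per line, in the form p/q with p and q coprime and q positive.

APPEND 6: p_0 = 6·1 + 0 = 6, q_0 = 6·0 + 1 = 1 → 6/1
APPEND 40: p_1 = 40·6 + 1 = 241, q_1 = 40·1 + 0 = 40 → 241/40
APPEND 37: p_2 = 37·241 + 6 = 8923, q_2 = 37·40 + 1 = 1481 → 8923/1481
APPEND 11: p_3 = 11·8923 + 241 = 98394, q_3 = 11·1481 + 40 = 16331 → 98394/16331
APPEND 36: p_4 = 36·98394 + 8923 = 3551107, q_4 = 36·16331 + 1481 = 589397 → 3551107/589397
APPEND 29: p_5 = 29·3551107 + 98394 = 103080497, q_5 = 29·589397 + 16331 = 17108844 → 103080497/17108844
APPEND 22: p_6 = 22·103080497 + 3551107 = 2271322041, q_6 = 22·17108844 + 589397 = 376983965 → 2271322041/376983965
APPEND 19: p_7 = 19·2271322041 + 103080497 = 43258199276, q_7 = 19·376983965 + 17108844 = 7179804179 → 43258199276/7179804179
APPEND 14: p_8 = 14·43258199276 + 2271322041 = 607886111905, q_8 = 14·7179804179 + 376983965 = 100894242471 → 607886111905/100894242471

6/1
241/40
98394/16331
3551107/589397
103080497/17108844
2271322041/376983965
43258199276/7179804179
607886111905/100894242471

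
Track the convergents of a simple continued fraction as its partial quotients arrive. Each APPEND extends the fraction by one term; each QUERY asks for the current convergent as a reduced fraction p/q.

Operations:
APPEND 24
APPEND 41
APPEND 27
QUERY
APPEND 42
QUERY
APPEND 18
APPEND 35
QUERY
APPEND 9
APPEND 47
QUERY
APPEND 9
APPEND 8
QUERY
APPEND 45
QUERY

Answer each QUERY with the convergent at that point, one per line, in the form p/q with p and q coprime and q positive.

26619/1108
1118983/46577
707009938/29428867
300720124423/12517295826
22003635144919/915888189674
992876445898917/41327889897061

APPEND 24: p_0 = 24·1 + 0 = 24, q_0 = 24·0 + 1 = 1 → 24/1
APPEND 41: p_1 = 41·24 + 1 = 985, q_1 = 41·1 + 0 = 41 → 985/41
APPEND 27: p_2 = 27·985 + 24 = 26619, q_2 = 27·41 + 1 = 1108 → 26619/1108
APPEND 42: p_3 = 42·26619 + 985 = 1118983, q_3 = 42·1108 + 41 = 46577 → 1118983/46577
APPEND 18: p_4 = 18·1118983 + 26619 = 20168313, q_4 = 18·46577 + 1108 = 839494 → 20168313/839494
APPEND 35: p_5 = 35·20168313 + 1118983 = 707009938, q_5 = 35·839494 + 46577 = 29428867 → 707009938/29428867
APPEND 9: p_6 = 9·707009938 + 20168313 = 6383257755, q_6 = 9·29428867 + 839494 = 265699297 → 6383257755/265699297
APPEND 47: p_7 = 47·6383257755 + 707009938 = 300720124423, q_7 = 47·265699297 + 29428867 = 12517295826 → 300720124423/12517295826
APPEND 9: p_8 = 9·300720124423 + 6383257755 = 2712864377562, q_8 = 9·12517295826 + 265699297 = 112921361731 → 2712864377562/112921361731
APPEND 8: p_9 = 8·2712864377562 + 300720124423 = 22003635144919, q_9 = 8·112921361731 + 12517295826 = 915888189674 → 22003635144919/915888189674
APPEND 45: p_10 = 45·22003635144919 + 2712864377562 = 992876445898917, q_10 = 45·915888189674 + 112921361731 = 41327889897061 → 992876445898917/41327889897061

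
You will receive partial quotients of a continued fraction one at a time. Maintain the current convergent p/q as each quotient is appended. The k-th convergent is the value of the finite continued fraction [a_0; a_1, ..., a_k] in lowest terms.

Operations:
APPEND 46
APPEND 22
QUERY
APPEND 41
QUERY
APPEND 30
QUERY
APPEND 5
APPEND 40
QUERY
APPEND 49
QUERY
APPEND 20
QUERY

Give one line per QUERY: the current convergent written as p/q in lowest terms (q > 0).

1013/22
41579/903
1248383/27112
252588143/5485632
12383102501/268932431
247914638163/5384134252

APPEND 46: p_0 = 46·1 + 0 = 46, q_0 = 46·0 + 1 = 1 → 46/1
APPEND 22: p_1 = 22·46 + 1 = 1013, q_1 = 22·1 + 0 = 22 → 1013/22
APPEND 41: p_2 = 41·1013 + 46 = 41579, q_2 = 41·22 + 1 = 903 → 41579/903
APPEND 30: p_3 = 30·41579 + 1013 = 1248383, q_3 = 30·903 + 22 = 27112 → 1248383/27112
APPEND 5: p_4 = 5·1248383 + 41579 = 6283494, q_4 = 5·27112 + 903 = 136463 → 6283494/136463
APPEND 40: p_5 = 40·6283494 + 1248383 = 252588143, q_5 = 40·136463 + 27112 = 5485632 → 252588143/5485632
APPEND 49: p_6 = 49·252588143 + 6283494 = 12383102501, q_6 = 49·5485632 + 136463 = 268932431 → 12383102501/268932431
APPEND 20: p_7 = 20·12383102501 + 252588143 = 247914638163, q_7 = 20·268932431 + 5485632 = 5384134252 → 247914638163/5384134252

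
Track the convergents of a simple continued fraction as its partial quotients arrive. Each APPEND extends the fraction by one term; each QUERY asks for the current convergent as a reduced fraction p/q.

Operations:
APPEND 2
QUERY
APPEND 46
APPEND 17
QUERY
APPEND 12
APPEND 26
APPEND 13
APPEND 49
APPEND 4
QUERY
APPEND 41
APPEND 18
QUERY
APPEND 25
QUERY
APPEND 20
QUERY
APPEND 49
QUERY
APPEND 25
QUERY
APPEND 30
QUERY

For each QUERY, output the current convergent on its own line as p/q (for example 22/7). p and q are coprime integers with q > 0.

APPEND 2: p_0 = 2·1 + 0 = 2, q_0 = 2·0 + 1 = 1 → 2/1
APPEND 46: p_1 = 46·2 + 1 = 93, q_1 = 46·1 + 0 = 46 → 93/46
APPEND 17: p_2 = 17·93 + 2 = 1583, q_2 = 17·46 + 1 = 783 → 1583/783
APPEND 12: p_3 = 12·1583 + 93 = 19089, q_3 = 12·783 + 46 = 9442 → 19089/9442
APPEND 26: p_4 = 26·19089 + 1583 = 497897, q_4 = 26·9442 + 783 = 246275 → 497897/246275
APPEND 13: p_5 = 13·497897 + 19089 = 6491750, q_5 = 13·246275 + 9442 = 3211017 → 6491750/3211017
APPEND 49: p_6 = 49·6491750 + 497897 = 318593647, q_6 = 49·3211017 + 246275 = 157586108 → 318593647/157586108
APPEND 4: p_7 = 4·318593647 + 6491750 = 1280866338, q_7 = 4·157586108 + 3211017 = 633555449 → 1280866338/633555449
APPEND 41: p_8 = 41·1280866338 + 318593647 = 52834113505, q_8 = 41·633555449 + 157586108 = 26133359517 → 52834113505/26133359517
APPEND 18: p_9 = 18·52834113505 + 1280866338 = 952294909428, q_9 = 18·26133359517 + 633555449 = 471034026755 → 952294909428/471034026755
APPEND 25: p_10 = 25·952294909428 + 52834113505 = 23860206849205, q_10 = 25·471034026755 + 26133359517 = 11801984028392 → 23860206849205/11801984028392
APPEND 20: p_11 = 20·23860206849205 + 952294909428 = 478156431893528, q_11 = 20·11801984028392 + 471034026755 = 236510714594595 → 478156431893528/236510714594595
APPEND 49: p_12 = 49·478156431893528 + 23860206849205 = 23453525369632077, q_12 = 49·236510714594595 + 11801984028392 = 11600826999163547 → 23453525369632077/11600826999163547
APPEND 25: p_13 = 25·23453525369632077 + 478156431893528 = 586816290672695453, q_13 = 25·11600826999163547 + 236510714594595 = 290257185693683270 → 586816290672695453/290257185693683270
APPEND 30: p_14 = 30·586816290672695453 + 23453525369632077 = 17627942245550495667, q_14 = 30·290257185693683270 + 11600826999163547 = 8719316397809661647 → 17627942245550495667/8719316397809661647

2/1
1583/783
1280866338/633555449
952294909428/471034026755
23860206849205/11801984028392
478156431893528/236510714594595
23453525369632077/11600826999163547
586816290672695453/290257185693683270
17627942245550495667/8719316397809661647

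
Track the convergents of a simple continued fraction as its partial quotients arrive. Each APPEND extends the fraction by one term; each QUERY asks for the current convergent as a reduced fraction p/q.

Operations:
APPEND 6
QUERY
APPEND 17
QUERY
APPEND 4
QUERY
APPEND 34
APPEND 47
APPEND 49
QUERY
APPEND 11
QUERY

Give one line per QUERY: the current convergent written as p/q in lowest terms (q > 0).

APPEND 6: p_0 = 6·1 + 0 = 6, q_0 = 6·0 + 1 = 1 → 6/1
APPEND 17: p_1 = 17·6 + 1 = 103, q_1 = 17·1 + 0 = 17 → 103/17
APPEND 4: p_2 = 4·103 + 6 = 418, q_2 = 4·17 + 1 = 69 → 418/69
APPEND 34: p_3 = 34·418 + 103 = 14315, q_3 = 34·69 + 17 = 2363 → 14315/2363
APPEND 47: p_4 = 47·14315 + 418 = 673223, q_4 = 47·2363 + 69 = 111130 → 673223/111130
APPEND 49: p_5 = 49·673223 + 14315 = 33002242, q_5 = 49·111130 + 2363 = 5447733 → 33002242/5447733
APPEND 11: p_6 = 11·33002242 + 673223 = 363697885, q_6 = 11·5447733 + 111130 = 60036193 → 363697885/60036193

6/1
103/17
418/69
33002242/5447733
363697885/60036193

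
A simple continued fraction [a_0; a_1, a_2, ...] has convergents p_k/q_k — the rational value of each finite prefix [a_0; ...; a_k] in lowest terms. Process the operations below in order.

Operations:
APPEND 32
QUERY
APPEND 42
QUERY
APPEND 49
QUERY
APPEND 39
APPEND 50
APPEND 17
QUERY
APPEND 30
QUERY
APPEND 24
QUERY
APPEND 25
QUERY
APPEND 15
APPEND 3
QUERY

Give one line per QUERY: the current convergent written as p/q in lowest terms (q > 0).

APPEND 32: p_0 = 32·1 + 0 = 32, q_0 = 32·0 + 1 = 1 → 32/1
APPEND 42: p_1 = 42·32 + 1 = 1345, q_1 = 42·1 + 0 = 42 → 1345/42
APPEND 49: p_2 = 49·1345 + 32 = 65937, q_2 = 49·42 + 1 = 2059 → 65937/2059
APPEND 39: p_3 = 39·65937 + 1345 = 2572888, q_3 = 39·2059 + 42 = 80343 → 2572888/80343
APPEND 50: p_4 = 50·2572888 + 65937 = 128710337, q_4 = 50·80343 + 2059 = 4019209 → 128710337/4019209
APPEND 17: p_5 = 17·128710337 + 2572888 = 2190648617, q_5 = 17·4019209 + 80343 = 68406896 → 2190648617/68406896
APPEND 30: p_6 = 30·2190648617 + 128710337 = 65848168847, q_6 = 30·68406896 + 4019209 = 2056226089 → 65848168847/2056226089
APPEND 24: p_7 = 24·65848168847 + 2190648617 = 1582546700945, q_7 = 24·2056226089 + 68406896 = 49417833032 → 1582546700945/49417833032
APPEND 25: p_8 = 25·1582546700945 + 65848168847 = 39629515692472, q_8 = 25·49417833032 + 2056226089 = 1237502051889 → 39629515692472/1237502051889
APPEND 15: p_9 = 15·39629515692472 + 1582546700945 = 596025282088025, q_9 = 15·1237502051889 + 49417833032 = 18611948611367 → 596025282088025/18611948611367
APPEND 3: p_10 = 3·596025282088025 + 39629515692472 = 1827705361956547, q_10 = 3·18611948611367 + 1237502051889 = 57073347885990 → 1827705361956547/57073347885990

32/1
1345/42
65937/2059
2190648617/68406896
65848168847/2056226089
1582546700945/49417833032
39629515692472/1237502051889
1827705361956547/57073347885990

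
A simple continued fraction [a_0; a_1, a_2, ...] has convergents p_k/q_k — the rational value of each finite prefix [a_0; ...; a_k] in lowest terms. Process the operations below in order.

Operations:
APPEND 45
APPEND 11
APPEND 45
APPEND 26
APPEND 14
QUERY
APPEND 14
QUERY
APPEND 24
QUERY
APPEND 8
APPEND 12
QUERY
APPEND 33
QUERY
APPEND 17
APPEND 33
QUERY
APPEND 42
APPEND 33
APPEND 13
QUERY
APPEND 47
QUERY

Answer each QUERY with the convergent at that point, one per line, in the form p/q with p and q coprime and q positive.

APPEND 45: p_0 = 45·1 + 0 = 45, q_0 = 45·0 + 1 = 1 → 45/1
APPEND 11: p_1 = 11·45 + 1 = 496, q_1 = 11·1 + 0 = 11 → 496/11
APPEND 45: p_2 = 45·496 + 45 = 22365, q_2 = 45·11 + 1 = 496 → 22365/496
APPEND 26: p_3 = 26·22365 + 496 = 581986, q_3 = 26·496 + 11 = 12907 → 581986/12907
APPEND 14: p_4 = 14·581986 + 22365 = 8170169, q_4 = 14·12907 + 496 = 181194 → 8170169/181194
APPEND 14: p_5 = 14·8170169 + 581986 = 114964352, q_5 = 14·181194 + 12907 = 2549623 → 114964352/2549623
APPEND 24: p_6 = 24·114964352 + 8170169 = 2767314617, q_6 = 24·2549623 + 181194 = 61372146 → 2767314617/61372146
APPEND 8: p_7 = 8·2767314617 + 114964352 = 22253481288, q_7 = 8·61372146 + 2549623 = 493526791 → 22253481288/493526791
APPEND 12: p_8 = 12·22253481288 + 2767314617 = 269809090073, q_8 = 12·493526791 + 61372146 = 5983693638 → 269809090073/5983693638
APPEND 33: p_9 = 33·269809090073 + 22253481288 = 8925953453697, q_9 = 33·5983693638 + 493526791 = 197955416845 → 8925953453697/197955416845
APPEND 17: p_10 = 17·8925953453697 + 269809090073 = 152011017802922, q_10 = 17·197955416845 + 5983693638 = 3371225780003 → 152011017802922/3371225780003
APPEND 33: p_11 = 33·152011017802922 + 8925953453697 = 5025289540950123, q_11 = 33·3371225780003 + 197955416845 = 111448406156944 → 5025289540950123/111448406156944
APPEND 42: p_12 = 42·5025289540950123 + 152011017802922 = 211214171737708088, q_12 = 42·111448406156944 + 3371225780003 = 4684204284371651 → 211214171737708088/4684204284371651
APPEND 33: p_13 = 33·211214171737708088 + 5025289540950123 = 6975092956885317027, q_13 = 33·4684204284371651 + 111448406156944 = 154690189790421427 → 6975092956885317027/154690189790421427
APPEND 13: p_14 = 13·6975092956885317027 + 211214171737708088 = 90887422611246829439, q_14 = 13·154690189790421427 + 4684204284371651 = 2015656671559850202 → 90887422611246829439/2015656671559850202
APPEND 47: p_15 = 47·90887422611246829439 + 6975092956885317027 = 4278683955685486300660, q_15 = 47·2015656671559850202 + 154690189790421427 = 94890553753103380921 → 4278683955685486300660/94890553753103380921

8170169/181194
114964352/2549623
2767314617/61372146
269809090073/5983693638
8925953453697/197955416845
5025289540950123/111448406156944
90887422611246829439/2015656671559850202
4278683955685486300660/94890553753103380921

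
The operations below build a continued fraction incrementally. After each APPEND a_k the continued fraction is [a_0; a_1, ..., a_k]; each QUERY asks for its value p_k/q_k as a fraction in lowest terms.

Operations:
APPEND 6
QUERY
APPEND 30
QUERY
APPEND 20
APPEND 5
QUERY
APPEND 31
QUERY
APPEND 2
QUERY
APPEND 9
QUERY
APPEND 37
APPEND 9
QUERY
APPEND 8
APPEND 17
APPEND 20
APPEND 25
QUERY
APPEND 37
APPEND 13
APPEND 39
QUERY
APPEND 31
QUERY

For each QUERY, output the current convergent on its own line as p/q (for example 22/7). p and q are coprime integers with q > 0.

6/1
181/30
18311/3035
571267/94686
1160845/192407
11018872/1826349
3690750853/611732229
257552690977039/42688679895113
4856227989537037769/804906993425730651
150667341733555006406/24972714893841773003

APPEND 6: p_0 = 6·1 + 0 = 6, q_0 = 6·0 + 1 = 1 → 6/1
APPEND 30: p_1 = 30·6 + 1 = 181, q_1 = 30·1 + 0 = 30 → 181/30
APPEND 20: p_2 = 20·181 + 6 = 3626, q_2 = 20·30 + 1 = 601 → 3626/601
APPEND 5: p_3 = 5·3626 + 181 = 18311, q_3 = 5·601 + 30 = 3035 → 18311/3035
APPEND 31: p_4 = 31·18311 + 3626 = 571267, q_4 = 31·3035 + 601 = 94686 → 571267/94686
APPEND 2: p_5 = 2·571267 + 18311 = 1160845, q_5 = 2·94686 + 3035 = 192407 → 1160845/192407
APPEND 9: p_6 = 9·1160845 + 571267 = 11018872, q_6 = 9·192407 + 94686 = 1826349 → 11018872/1826349
APPEND 37: p_7 = 37·11018872 + 1160845 = 408859109, q_7 = 37·1826349 + 192407 = 67767320 → 408859109/67767320
APPEND 9: p_8 = 9·408859109 + 11018872 = 3690750853, q_8 = 9·67767320 + 1826349 = 611732229 → 3690750853/611732229
APPEND 8: p_9 = 8·3690750853 + 408859109 = 29934865933, q_9 = 8·611732229 + 67767320 = 4961625152 → 29934865933/4961625152
APPEND 17: p_10 = 17·29934865933 + 3690750853 = 512583471714, q_10 = 17·4961625152 + 611732229 = 84959359813 → 512583471714/84959359813
APPEND 20: p_11 = 20·512583471714 + 29934865933 = 10281604300213, q_11 = 20·84959359813 + 4961625152 = 1704148821412 → 10281604300213/1704148821412
APPEND 25: p_12 = 25·10281604300213 + 512583471714 = 257552690977039, q_12 = 25·1704148821412 + 84959359813 = 42688679895113 → 257552690977039/42688679895113
APPEND 37: p_13 = 37·257552690977039 + 10281604300213 = 9539731170450656, q_13 = 37·42688679895113 + 1704148821412 = 1581185304940593 → 9539731170450656/1581185304940593
APPEND 13: p_14 = 13·9539731170450656 + 257552690977039 = 124274057906835567, q_14 = 13·1581185304940593 + 42688679895113 = 20598097644122822 → 124274057906835567/20598097644122822
APPEND 39: p_15 = 39·124274057906835567 + 9539731170450656 = 4856227989537037769, q_15 = 39·20598097644122822 + 1581185304940593 = 804906993425730651 → 4856227989537037769/804906993425730651
APPEND 31: p_16 = 31·4856227989537037769 + 124274057906835567 = 150667341733555006406, q_16 = 31·804906993425730651 + 20598097644122822 = 24972714893841773003 → 150667341733555006406/24972714893841773003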